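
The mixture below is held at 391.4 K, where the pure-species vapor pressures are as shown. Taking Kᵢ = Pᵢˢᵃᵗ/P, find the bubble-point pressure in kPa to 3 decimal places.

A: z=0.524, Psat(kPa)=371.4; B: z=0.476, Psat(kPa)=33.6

At the bubble point ψ → 0, so ΣzᵢKᵢ = 1 with Kᵢ = Pᵢˢᵃᵗ/P ⇒ P = ΣzᵢPᵢˢᵃᵗ.
P = 0.524·371.4 + 0.476·33.6 = 210.607 kPa

Pbub = 210.607 kPa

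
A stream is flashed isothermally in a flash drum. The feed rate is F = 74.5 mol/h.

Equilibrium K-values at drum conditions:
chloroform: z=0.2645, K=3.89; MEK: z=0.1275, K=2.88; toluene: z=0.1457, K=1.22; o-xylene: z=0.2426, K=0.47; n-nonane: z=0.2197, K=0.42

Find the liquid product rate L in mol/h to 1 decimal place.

Material balance + equilibrium reduce to Σ zᵢ(Kᵢ−1)/(1+ψ(Kᵢ−1)) = 0.
Check two-phase: ΣzᵢKᵢ = 1.7802 > 1 and Σzᵢ/Kᵢ = 1.2710 > 1, so g(0) = 0.7802 > 0 and g(1) = -0.2710 < 0.
Iterate (Newton) starting at ψ = 0.5:
  ψ = 0.5000: g = 0.11066, g' = -0.7678 → ψ = 0.6441
  ψ = 0.6441: g = 0.00496, g' = -0.7128 → ψ = 0.6511
Converged at ψ = 0.6511.
Then V = ψ·F = 0.6511·74.5 = 48.5 mol/h and L = F − V = 26.0 mol/h.

L = 26.0 mol/h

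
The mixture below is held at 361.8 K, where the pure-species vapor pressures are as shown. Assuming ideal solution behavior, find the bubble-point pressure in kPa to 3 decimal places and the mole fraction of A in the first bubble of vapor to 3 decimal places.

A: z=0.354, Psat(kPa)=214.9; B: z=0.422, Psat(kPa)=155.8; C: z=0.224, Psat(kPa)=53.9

Pbub = 153.896 kPa, y_A = 0.494

At the bubble point ψ → 0, so ΣzᵢKᵢ = 1 with Kᵢ = Pᵢˢᵃᵗ/P ⇒ P = ΣzᵢPᵢˢᵃᵗ.
P = 0.354·214.9 + 0.422·155.8 + 0.224·53.9 = 153.896 kPa
yᵢ = zᵢPᵢˢᵃᵗ/P ⇒ y_A = 0.354·214.9/153.896 = 0.494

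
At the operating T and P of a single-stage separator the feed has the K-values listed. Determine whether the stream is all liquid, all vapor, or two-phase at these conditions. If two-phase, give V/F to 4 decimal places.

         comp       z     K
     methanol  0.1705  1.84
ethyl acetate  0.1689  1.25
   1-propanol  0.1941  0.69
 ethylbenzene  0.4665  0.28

all liquid

ΣzᵢKᵢ = 0.7894; Σzᵢ/Kᵢ = 2.1752.
Since ΣzᵢKᵢ < 1 the mixture is below its bubble point — single liquid phase.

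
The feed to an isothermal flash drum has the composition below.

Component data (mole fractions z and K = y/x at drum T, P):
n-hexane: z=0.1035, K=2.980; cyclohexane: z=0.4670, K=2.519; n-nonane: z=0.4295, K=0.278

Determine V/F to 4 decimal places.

Rachford–Rice: g(V/F) = Σ zᵢ(Kᵢ−1)/(1+V/F(Kᵢ−1)) = 0.
Check two-phase: ΣzᵢKᵢ = 1.6042 > 1 and Σzᵢ/Kᵢ = 1.7651 > 1, so g(0) = 0.6042 > 0 and g(1) = -0.7651 < 0.
Newton–Raphson from V/F = 0.5:
  V/F = 0.5000: g = 0.02086, g' = -0.9988 → V/F = 0.5209
  V/F = 0.5209: g = -0.00010, g' = -1.0093 → V/F = 0.5208
Converged at V/F = 0.5208.

V/F = 0.5208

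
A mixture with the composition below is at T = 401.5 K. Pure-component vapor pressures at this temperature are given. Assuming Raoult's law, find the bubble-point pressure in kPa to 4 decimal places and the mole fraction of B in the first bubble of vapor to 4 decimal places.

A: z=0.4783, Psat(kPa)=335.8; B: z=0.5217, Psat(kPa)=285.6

Pbub = 309.6107 kPa, y_B = 0.4812

At the bubble point ψ → 0, so ΣzᵢKᵢ = 1 with Kᵢ = Pᵢˢᵃᵗ/P ⇒ P = ΣzᵢPᵢˢᵃᵗ.
P = 0.4783·335.8 + 0.5217·285.6 = 309.6107 kPa
yᵢ = zᵢPᵢˢᵃᵗ/P ⇒ y_B = 0.5217·285.6/309.6107 = 0.4812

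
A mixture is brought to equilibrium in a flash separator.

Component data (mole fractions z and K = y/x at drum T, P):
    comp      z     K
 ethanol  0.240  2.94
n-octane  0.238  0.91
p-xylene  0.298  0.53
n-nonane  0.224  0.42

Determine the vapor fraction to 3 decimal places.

ψ = 0.219

Material balance + equilibrium reduce to Σ zᵢ(Kᵢ−1)/(1+ψ(Kᵢ−1)) = 0.
Check two-phase: ΣzᵢKᵢ = 1.174 > 1 and Σzᵢ/Kᵢ = 1.439 > 1, so g(0) = 0.174 > 0 and g(1) = -0.439 < 0.
Newton–Raphson from ψ = 0.69:
  ψ = 0.690: g = -0.2476, g' = -0.521 → ψ = 0.215
  ψ = 0.215: g = 0.0027, g' = -0.632 → ψ = 0.219
Converged at ψ = 0.219.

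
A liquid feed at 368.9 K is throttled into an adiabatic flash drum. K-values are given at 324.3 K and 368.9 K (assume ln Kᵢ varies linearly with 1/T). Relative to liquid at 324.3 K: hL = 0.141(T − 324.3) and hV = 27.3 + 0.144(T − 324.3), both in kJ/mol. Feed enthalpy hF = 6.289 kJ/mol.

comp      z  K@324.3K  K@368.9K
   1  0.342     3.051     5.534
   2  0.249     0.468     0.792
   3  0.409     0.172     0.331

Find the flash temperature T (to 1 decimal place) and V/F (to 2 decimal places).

Adiabatic flash: solve Rachford–Rice at each trial T, then check hF = ψ·hV(T) + (1−ψ)·hL(T).
  T = 324.3 K: K = (3.051, 0.468, 0.172), RR gives ψ = 0.154, H_out = 4.218 kJ/mol
  T = 368.9 K: K = (5.534, 0.792, 0.331), RR gives ψ = 0.505, H_out = 20.149 kJ/mol
  T = 346.6 K: K = (4.189, 0.619, 0.244), RR gives ψ = 0.338, H_out = 12.404 kJ/mol
  T = 335.5 K: K = (3.596, 0.541, 0.206), RR gives ψ = 0.253, H_out = 8.501 kJ/mol
  T = 329.9 K: K = (3.317, 0.504, 0.189), RR gives ψ = 0.206, H_out = 6.423 kJ/mol
  T = 327.1 K: K = (3.182, 0.486, 0.180), RR gives ψ = 0.181, H_out = 5.340 kJ/mol
  T = 328.5 K: K = (3.249, 0.495, 0.184), RR gives ψ = 0.194, H_out = 5.886 kJ/mol
  T = 329.2 K: K = (3.283, 0.499, 0.186), RR gives ψ = 0.200, H_out = 6.156 kJ/mol
Linear interpolation between T = 329.2 (H_out = 6.156) and T = 329.9 (H_out = 6.423) on hF = 6.289 gives T ≈ 329.5 K, at which ψ = 0.20.

T = 329.5 K, V/F = 0.20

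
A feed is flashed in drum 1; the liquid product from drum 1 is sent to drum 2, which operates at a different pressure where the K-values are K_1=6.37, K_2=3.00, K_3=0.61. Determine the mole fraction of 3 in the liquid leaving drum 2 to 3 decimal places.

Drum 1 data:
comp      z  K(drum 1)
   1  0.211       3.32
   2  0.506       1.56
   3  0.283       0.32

Drum 1:
Newton–Raphson from ψ₁ = 0.5:
  ψ₁ = 0.500: g = 0.1564, g' = -0.641 → ψ₁ = 0.744
  ψ₁ = 0.744: g = -0.0100, g' = -0.768 → ψ₁ = 0.731
Converged at ψ₁ = 0.731.
Drum-1 compositions:
  1: x = 0.078, y = 0.260
  2: x = 0.359, y = 0.560
  3: x = 0.563, y = 0.180
Drum-2 feed = drum-1 liquid: z₂ = (0.0783, 0.3590, 0.5627).
Drum 2:
Let ψ₂ = V/F and solve Σ zᵢ(Kᵢ−1)/(1+ψ₂(Kᵢ−1)) = 0.
g(0) = ΣzᵢKᵢ − 1 = 0.919 and g(1) = 1 − Σzᵢ/Kᵢ = -0.054, so a root lies in (0, 1).
Iterate (Newton) starting at ψ₂ = 0.5:
  ψ₂ = 0.500: g = 0.2005, g' = -0.657 → ψ₂ = 0.805
  ψ₂ = 0.805: g = 0.0342, g' = -0.472 → ψ₂ = 0.877
  ψ₂ = 0.877: g = 0.0006, g' = -0.456 → ψ₂ = 0.879
Converged at ψ₂ = 0.879.
  1: x = 0.014, y = 0.087
  2: x = 0.130, y = 0.391
  3: x = 0.856, y = 0.522

x_3 (drum 2) = 0.856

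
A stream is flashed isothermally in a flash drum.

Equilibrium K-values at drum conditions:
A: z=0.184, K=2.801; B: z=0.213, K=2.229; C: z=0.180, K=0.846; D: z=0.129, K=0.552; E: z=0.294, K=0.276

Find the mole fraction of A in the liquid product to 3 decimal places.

Newton–Raphson from V/F = 0.5:
  V/F = 0.500: g = -0.1016, g' = -0.715 → V/F = 0.358
  V/F = 0.358: g = -0.0022, g' = -0.698 → V/F = 0.355
Converged at V/F = 0.355.
Compositions from xᵢ = zᵢ/(1+V/F(Kᵢ−1)), yᵢ = Kᵢxᵢ:
  A: x = 0.112, y = 0.314
  B: x = 0.148, y = 0.331
  C: x = 0.190, y = 0.161
  D: x = 0.153, y = 0.085
  E: x = 0.396, y = 0.109

x_A = 0.112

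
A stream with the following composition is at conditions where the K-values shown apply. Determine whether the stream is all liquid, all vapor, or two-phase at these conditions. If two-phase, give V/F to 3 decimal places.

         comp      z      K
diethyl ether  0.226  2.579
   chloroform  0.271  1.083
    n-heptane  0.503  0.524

ΣzᵢKᵢ = 1.140; Σzᵢ/Kᵢ = 1.298.
Both exceed 1, so a two-phase solution exists.
Rachford–Rice: g(ψ) = Σ zᵢ(Kᵢ−1)/(1+ψ(Kᵢ−1)) = 0.
Iterate (Newton) starting at ψ = 0.56:
  ψ = 0.560: g = -0.1156, g' = -0.372 → ψ = 0.250
  ψ = 0.250: g = 0.0063, g' = -0.438 → ψ = 0.264
Converged at ψ = 0.264.

two-phase, V/F = 0.264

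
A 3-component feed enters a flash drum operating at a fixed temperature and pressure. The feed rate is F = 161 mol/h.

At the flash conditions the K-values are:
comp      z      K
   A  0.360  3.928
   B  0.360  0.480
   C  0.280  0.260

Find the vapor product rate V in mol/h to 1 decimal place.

V = 58.0 mol/h

Rachford–Rice: g(ψ) = Σ zᵢ(Kᵢ−1)/(1+ψ(Kᵢ−1)) = 0.
Feasibility: ΣzᵢKᵢ = 1.660, Σzᵢ/Kᵢ = 1.919 — both > 1, two phases present.
Newton iteration, ψ⁰ = 0.5:
  ψ = 0.500: g = -0.1541, g' = -1.072 → ψ = 0.356
  ψ = 0.356: g = 0.0047, g' = -1.169 → ψ = 0.360
Converged at ψ = 0.360.
Then V = ψ·F = 0.3603·161 = 58.0 mol/h and L = F − V = 103.0 mol/h.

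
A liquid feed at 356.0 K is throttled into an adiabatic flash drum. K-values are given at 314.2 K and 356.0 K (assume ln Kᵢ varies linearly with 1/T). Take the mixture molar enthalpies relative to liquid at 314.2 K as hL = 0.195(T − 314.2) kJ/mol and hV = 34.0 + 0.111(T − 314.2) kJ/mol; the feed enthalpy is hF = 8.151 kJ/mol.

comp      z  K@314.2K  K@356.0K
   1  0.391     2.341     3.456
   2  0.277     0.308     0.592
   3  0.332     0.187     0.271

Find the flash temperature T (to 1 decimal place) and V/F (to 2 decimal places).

Adiabatic flash: solve Rachford–Rice at each trial T, then check hF = ψ·hV(T) + (1−ψ)·hL(T).
  T = 314.2 K: K = (2.341, 0.308, 0.187), RR gives ψ = 0.062, H_out = 2.093 kJ/mol
  T = 356.0 K: K = (3.456, 0.592, 0.271), RR gives ψ = 0.408, H_out = 20.578 kJ/mol
  T = 335.1 K: K = (2.879, 0.436, 0.228), RR gives ψ = 0.250, H_out = 12.143 kJ/mol
  T = 324.6 K: K = (2.604, 0.368, 0.207), RR gives ψ = 0.163, H_out = 7.413 kJ/mol
  T = 329.9 K: K = (2.741, 0.401, 0.217), RR gives ψ = 0.208, H_out = 9.861 kJ/mol
  T = 327.2 K: K = (2.671, 0.384, 0.212), RR gives ψ = 0.185, H_out = 8.632 kJ/mol
  T = 325.9 K: K = (2.637, 0.376, 0.209), RR gives ψ = 0.174, H_out = 8.027 kJ/mol
Linear interpolation between T = 325.9 (H_out = 8.027) and T = 327.2 (H_out = 8.632) on hF = 8.151 gives T ≈ 326.2 K, at which ψ = 0.18.

T = 326.2 K, V/F = 0.18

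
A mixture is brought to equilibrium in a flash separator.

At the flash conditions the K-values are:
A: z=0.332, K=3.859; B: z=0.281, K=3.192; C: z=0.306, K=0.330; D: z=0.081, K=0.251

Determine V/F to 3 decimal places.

Newton–Raphson from V/F = 0.5:
  V/F = 0.500: g = 0.2793, g' = -1.194 → V/F = 0.734
  V/F = 0.734: g = 0.0044, g' = -1.237 → V/F = 0.737
Converged at V/F = 0.737.

V/F = 0.737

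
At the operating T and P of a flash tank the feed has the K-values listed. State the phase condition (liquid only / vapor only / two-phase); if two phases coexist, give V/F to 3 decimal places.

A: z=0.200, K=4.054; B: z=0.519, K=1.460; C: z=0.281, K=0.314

ΣzᵢKᵢ = 1.657; Σzᵢ/Kᵢ = 1.300.
Both exceed 1, so a two-phase solution exists.
Material balance + equilibrium reduce to Σ zᵢ(Kᵢ−1)/(1+ψ(Kᵢ−1)) = 0.
Newton–Raphson from ψ = 0.5:
  ψ = 0.500: g = 0.1424, g' = -0.671 → ψ = 0.712
  ψ = 0.712: g = -0.0047, g' = -0.753 → ψ = 0.706
Converged at ψ = 0.706.

two-phase, V/F = 0.706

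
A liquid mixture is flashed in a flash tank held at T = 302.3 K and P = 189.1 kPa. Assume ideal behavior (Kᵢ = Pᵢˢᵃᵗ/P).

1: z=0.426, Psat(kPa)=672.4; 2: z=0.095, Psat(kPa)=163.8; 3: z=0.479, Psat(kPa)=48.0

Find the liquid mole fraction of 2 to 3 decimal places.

x_2 = 0.101

Raoult's law: Kᵢ = Pᵢˢᵃᵗ/P = Pᵢˢᵃᵗ/189.1.
  K_1 = 672.4/189.1 = 3.55579, K_2 = 163.8/189.1 = 0.86621, K_3 = 48.0/189.1 = 0.25383
Let β = V/F and solve Σ zᵢ(Kᵢ−1)/(1+β(Kᵢ−1)) = 0.
g(0) = ΣzᵢKᵢ − 1 = 0.719 and g(1) = 1 − Σzᵢ/Kᵢ = -1.117, so a root lies in (0, 1).
Newton–Raphson from β = 0.66:
  β = 0.660: g = -0.3129, g' = -1.423 → β = 0.440
  β = 0.440: g = -0.0332, g' = -1.210 → β = 0.413
Converged at β = 0.413.
Compositions from xᵢ = zᵢ/(1+β(Kᵢ−1)), yᵢ = Kᵢxᵢ:
  1: x = 0.207, y = 0.737
  2: x = 0.101, y = 0.087
  3: x = 0.692, y = 0.176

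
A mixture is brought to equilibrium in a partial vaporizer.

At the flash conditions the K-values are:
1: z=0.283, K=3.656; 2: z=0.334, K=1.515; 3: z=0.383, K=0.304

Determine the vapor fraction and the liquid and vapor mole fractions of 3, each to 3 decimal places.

Let ψ = V/F and solve Σ zᵢ(Kᵢ−1)/(1+ψ(Kᵢ−1)) = 0.
Feasibility: ΣzᵢKᵢ = 1.657, Σzᵢ/Kᵢ = 1.558 — both > 1, two phases present.
Iterate (Newton) starting at ψ = 0.5:
  ψ = 0.500: g = 0.0508, g' = -0.861 → ψ = 0.559
Converged at ψ = 0.559.
Compositions from xᵢ = zᵢ/(1+ψ(Kᵢ−1)), yᵢ = Kᵢxᵢ:
  1: x = 0.114, y = 0.417
  2: x = 0.259, y = 0.393
  3: x = 0.627, y = 0.191

ψ = 0.559, x_3 = 0.627, y_3 = 0.191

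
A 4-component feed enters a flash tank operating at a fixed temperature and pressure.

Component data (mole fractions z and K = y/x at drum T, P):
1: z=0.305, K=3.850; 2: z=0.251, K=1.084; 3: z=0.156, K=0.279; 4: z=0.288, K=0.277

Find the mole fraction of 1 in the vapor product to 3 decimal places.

Newton iteration, ψ⁰ = 0.5:
  ψ = 0.500: g = -0.1233, g' = -0.990 → ψ = 0.376
Converged at ψ = 0.376.
Compositions from xᵢ = zᵢ/(1+ψ(Kᵢ−1)), yᵢ = Kᵢxᵢ:
  1: x = 0.147, y = 0.567
  2: x = 0.243, y = 0.264
  3: x = 0.214, y = 0.060
  4: x = 0.395, y = 0.110

y_1 = 0.567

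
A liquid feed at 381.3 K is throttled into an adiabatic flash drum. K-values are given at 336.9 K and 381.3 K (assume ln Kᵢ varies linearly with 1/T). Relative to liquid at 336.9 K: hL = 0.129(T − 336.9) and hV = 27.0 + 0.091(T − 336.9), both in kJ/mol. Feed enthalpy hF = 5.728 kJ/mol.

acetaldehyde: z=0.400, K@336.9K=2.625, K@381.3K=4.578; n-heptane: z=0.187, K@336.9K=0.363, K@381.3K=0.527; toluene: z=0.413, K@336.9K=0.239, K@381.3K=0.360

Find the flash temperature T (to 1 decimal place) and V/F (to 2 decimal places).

T = 338.8 K, V/F = 0.20

Adiabatic flash: solve Rachford–Rice at each trial T, then check hF = ψ·hV(T) + (1−ψ)·hL(T).
  T = 336.9 K: K = (2.625, 0.363, 0.239), RR gives ψ = 0.184, H_out = 4.968 kJ/mol
  T = 381.3 K: K = (4.578, 0.527, 0.360), RR gives ψ = 0.508, H_out = 18.583 kJ/mol
  T = 359.1 K: K = (3.527, 0.442, 0.297), RR gives ψ = 0.369, H_out = 12.510 kJ/mol
  T = 348.0 K: K = (3.057, 0.402, 0.267), RR gives ψ = 0.286, H_out = 9.042 kJ/mol
  T = 342.4 K: K = (2.834, 0.382, 0.253), RR gives ψ = 0.238, H_out = 7.086 kJ/mol
  T = 339.6 K: K = (2.727, 0.372, 0.246), RR gives ψ = 0.211, H_out = 6.036 kJ/mol
  T = 338.2 K: K = (2.674, 0.367, 0.242), RR gives ψ = 0.197, H_out = 5.489 kJ/mol
Linear interpolation between T = 338.2 (H_out = 5.489) and T = 339.6 (H_out = 6.036) on hF = 5.728 gives T ≈ 338.8 K, at which ψ = 0.20.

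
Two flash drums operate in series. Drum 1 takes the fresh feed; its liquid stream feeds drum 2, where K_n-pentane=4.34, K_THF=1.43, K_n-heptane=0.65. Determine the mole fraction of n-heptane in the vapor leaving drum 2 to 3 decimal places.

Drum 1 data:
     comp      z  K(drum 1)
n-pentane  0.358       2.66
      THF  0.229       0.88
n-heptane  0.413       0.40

Drum 1:
Let ψ₁ = V/F and solve Σ zᵢ(Kᵢ−1)/(1+ψ₁(Kᵢ−1)) = 0.
Check two-phase: ΣzᵢKᵢ = 1.319 > 1 and Σzᵢ/Kᵢ = 1.427 > 1, so g(0) = 0.319 > 0 and g(1) = -0.427 < 0.
Newton–Raphson from ψ₁ = 0.5:
  ψ₁ = 0.500: g = -0.0585, g' = -0.602 → ψ₁ = 0.403
  ψ₁ = 0.403: g = 0.0005, g' = -0.616 → ψ₁ = 0.404
Converged at ψ₁ = 0.404.
Drum-1 compositions:
  n-pentane: x = 0.214, y = 0.570
  THF: x = 0.241, y = 0.212
  n-heptane: x = 0.545, y = 0.218
Drum-2 feed = drum-1 liquid: z₂ = (0.2144, 0.2407, 0.5450).
Drum 2:
Let ψ₂ = V/F and solve Σ zᵢ(Kᵢ−1)/(1+ψ₂(Kᵢ−1)) = 0.
g(0) = ΣzᵢKᵢ − 1 = 0.629 and g(1) = 1 − Σzᵢ/Kᵢ = -0.056, so a root lies in (0, 1).
Newton–Raphson from ψ₂ = 0.38:
  ψ₂ = 0.380: g = 0.1845, g' = -0.586 → ψ₂ = 0.695
  ψ₂ = 0.695: g = 0.0433, g' = -0.360 → ψ₂ = 0.815
  ψ₂ = 0.815: g = 0.0021, g' = -0.328 → ψ₂ = 0.822
Converged at ψ₂ = 0.822.
  n-pentane: x = 0.057, y = 0.249
  THF: x = 0.178, y = 0.254
  n-heptane: x = 0.765, y = 0.497

y_n-heptane (drum 2) = 0.497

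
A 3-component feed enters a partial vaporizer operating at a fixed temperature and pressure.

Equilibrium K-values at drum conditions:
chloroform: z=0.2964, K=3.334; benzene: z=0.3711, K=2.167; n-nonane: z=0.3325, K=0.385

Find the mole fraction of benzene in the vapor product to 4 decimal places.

y_benzene = 0.3982

Material balance + equilibrium reduce to Σ zᵢ(Kᵢ−1)/(1+V/F(Kᵢ−1)) = 0.
Feasibility: ΣzᵢKᵢ = 1.9204, Σzᵢ/Kᵢ = 1.1238 — both > 1, two phases present.
Newton–Raphson from V/F = 0.39:
  V/F = 0.3900: g = 0.39076, g' = -0.8988 → V/F = 0.8247
  V/F = 0.8247: g = 0.04222, g' = -0.8378 → V/F = 0.8751
  V/F = 0.8751: g = -0.00119, g' = -0.8879 → V/F = 0.8738
Converged at V/F = 0.8738.
Compositions from xᵢ = zᵢ/(1+V/F(Kᵢ−1)), yᵢ = Kᵢxᵢ:
  chloroform: x = 0.0975, y = 0.3251
  benzene: x = 0.1837, y = 0.3982
  n-nonane: x = 0.7187, y = 0.2767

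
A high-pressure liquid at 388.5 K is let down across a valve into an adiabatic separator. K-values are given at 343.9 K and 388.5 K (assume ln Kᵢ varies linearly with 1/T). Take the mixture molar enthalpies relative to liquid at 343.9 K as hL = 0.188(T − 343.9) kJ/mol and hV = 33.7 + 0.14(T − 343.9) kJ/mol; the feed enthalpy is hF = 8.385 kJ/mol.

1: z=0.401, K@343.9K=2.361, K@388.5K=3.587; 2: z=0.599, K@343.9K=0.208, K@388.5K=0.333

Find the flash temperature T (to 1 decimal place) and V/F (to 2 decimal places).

T = 357.2 K, V/F = 0.18

Adiabatic flash: solve Rachford–Rice at each trial T, then check hF = ψ·hV(T) + (1−ψ)·hL(T).
  T = 343.9 K: K = (2.361, 0.208), RR gives ψ = 0.066, H_out = 2.231 kJ/mol
  T = 388.5 K: K = (3.587, 0.333), RR gives ψ = 0.370, H_out = 20.051 kJ/mol
  T = 366.2 K: K = (2.947, 0.267), RR gives ψ = 0.239, H_out = 12.006 kJ/mol
  T = 355.0 K: K = (2.646, 0.236), RR gives ψ = 0.161, H_out = 7.434 kJ/mol
  T = 360.6 K: K = (2.795, 0.251), RR gives ψ = 0.202, H_out = 9.785 kJ/mol
  T = 357.8 K: K = (2.720, 0.244), RR gives ψ = 0.182, H_out = 8.628 kJ/mol
  T = 356.4 K: K = (2.683, 0.240), RR gives ψ = 0.172, H_out = 8.036 kJ/mol
Linear interpolation between T = 356.4 (H_out = 8.036) and T = 357.8 (H_out = 8.628) on hF = 8.385 gives T ≈ 357.2 K, at which ψ = 0.18.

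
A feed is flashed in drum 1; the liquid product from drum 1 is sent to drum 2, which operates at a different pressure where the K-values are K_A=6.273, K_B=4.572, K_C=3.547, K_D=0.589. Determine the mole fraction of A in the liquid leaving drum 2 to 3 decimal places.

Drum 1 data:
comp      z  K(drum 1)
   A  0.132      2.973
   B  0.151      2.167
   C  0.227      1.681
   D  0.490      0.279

Drum 1:
Newton iteration, ψ₁⁰ = 0.64:
  ψ₁ = 0.640: g = -0.3324, g' = -1.097 → ψ₁ = 0.337
  ψ₁ = 0.337: g = -0.0581, g' = -0.805 → ψ₁ = 0.265
Converged at ψ₁ = 0.265.
Drum-1 compositions:
  A: x = 0.087, y = 0.258
  B: x = 0.115, y = 0.250
  C: x = 0.192, y = 0.323
  D: x = 0.606, y = 0.169
Drum-2 feed = drum-1 liquid: z₂ = (0.0867, 0.1154, 0.1923, 0.6056).
Drum 2:
Newton iteration, ψ₂⁰ = 0.44:
  ψ₂ = 0.440: g = 0.2250, g' = -0.871 → ψ₂ = 0.698
  ψ₂ = 0.698: g = 0.0427, g' = -0.593 → ψ₂ = 0.770
  ψ₂ = 0.770: g = 0.0013, g' = -0.560 → ψ₂ = 0.773
Converged at ψ₂ = 0.773.
  A: x = 0.017, y = 0.107
  B: x = 0.031, y = 0.140
  C: x = 0.065, y = 0.230
  D: x = 0.887, y = 0.523

x_A (drum 2) = 0.017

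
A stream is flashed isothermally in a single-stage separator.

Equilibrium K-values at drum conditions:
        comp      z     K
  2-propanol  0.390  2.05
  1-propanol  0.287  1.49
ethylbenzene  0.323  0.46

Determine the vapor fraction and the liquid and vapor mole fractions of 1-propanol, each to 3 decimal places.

ψ = 0.836, x_1-propanol = 0.204, y_1-propanol = 0.303

Material balance + equilibrium reduce to Σ zᵢ(Kᵢ−1)/(1+ψ(Kᵢ−1)) = 0.
Check two-phase: ΣzᵢKᵢ = 1.376 > 1 and Σzᵢ/Kᵢ = 1.085 > 1, so g(0) = 0.376 > 0 and g(1) = -0.085 < 0.
Newton iteration, ψ⁰ = 0.5:
  ψ = 0.500: g = 0.1425, g' = -0.406 → ψ = 0.851
  ψ = 0.851: g = -0.0072, g' = -0.477 → ψ = 0.836
Converged at ψ = 0.836.
Compositions from xᵢ = zᵢ/(1+ψ(Kᵢ−1)), yᵢ = Kᵢxᵢ:
  2-propanol: x = 0.208, y = 0.426
  1-propanol: x = 0.204, y = 0.303
  ethylbenzene: x = 0.589, y = 0.271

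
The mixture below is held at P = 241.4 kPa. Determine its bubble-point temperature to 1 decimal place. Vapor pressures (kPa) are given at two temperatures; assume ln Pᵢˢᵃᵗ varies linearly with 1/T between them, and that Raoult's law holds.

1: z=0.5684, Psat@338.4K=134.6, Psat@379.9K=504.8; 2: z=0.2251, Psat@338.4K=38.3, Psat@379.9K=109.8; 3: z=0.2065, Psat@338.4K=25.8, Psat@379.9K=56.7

Bubble-point temperature: ΣzᵢPᵢˢᵃᵗ(T) = P. Interpolate ln Pᵢˢᵃᵗ = aᵢ + bᵢ/T.
  T = 338.4 K: ΣzᵢPᵢˢᵃᵗ = 90.46 kPa
  T = 379.9 K: ΣzᵢPᵢˢᵃᵗ = 323.35 kPa
  T = 359.1 K: ΣzᵢPᵢˢᵃᵗ = 176.79 kPa
  T = 369.5 K: ΣzᵢPᵢˢᵃᵗ = 241.03 kPa
  T = 374.7 K: ΣzᵢPᵢˢᵃᵗ = 279.71 kPa
  T = 372.1 K: ΣzᵢPᵢˢᵃᵗ = 259.78 kPa
Interpolating between 369.5 K and 372.1 K gives T ≈ 369.6 K.

T = 369.6 K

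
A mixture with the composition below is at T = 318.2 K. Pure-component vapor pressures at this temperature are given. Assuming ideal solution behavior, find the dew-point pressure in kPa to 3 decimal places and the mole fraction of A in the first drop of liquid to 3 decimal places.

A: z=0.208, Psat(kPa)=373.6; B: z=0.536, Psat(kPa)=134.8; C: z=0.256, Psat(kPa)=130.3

Pdew = 153.901 kPa, x_A = 0.086

At the dew point ψ → 1, so Σzᵢ/Kᵢ = 1 with Kᵢ = Pᵢˢᵃᵗ/P ⇒ 1/P = Σzᵢ/Pᵢˢᵃᵗ.
1/P = 0.208/373.6 + 0.536/134.8 + 0.256/130.3 = 0.006498 ⇒ P = 153.901 kPa
xᵢ = zᵢP/Pᵢˢᵃᵗ ⇒ x_A = 0.208·153.901/373.6 = 0.086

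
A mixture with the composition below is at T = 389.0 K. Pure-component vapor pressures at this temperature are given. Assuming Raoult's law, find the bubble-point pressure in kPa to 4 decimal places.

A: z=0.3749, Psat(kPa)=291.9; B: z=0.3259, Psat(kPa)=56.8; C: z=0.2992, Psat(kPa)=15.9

Pbub = 132.7017 kPa

At the bubble point ψ → 0, so ΣzᵢKᵢ = 1 with Kᵢ = Pᵢˢᵃᵗ/P ⇒ P = ΣzᵢPᵢˢᵃᵗ.
P = 0.3749·291.9 + 0.3259·56.8 + 0.2992·15.9 = 132.7017 kPa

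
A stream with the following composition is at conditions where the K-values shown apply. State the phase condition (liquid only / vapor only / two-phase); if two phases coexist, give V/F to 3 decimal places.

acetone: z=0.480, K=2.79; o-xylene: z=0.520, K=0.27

ΣzᵢKᵢ = 1.480; Σzᵢ/Kᵢ = 2.098.
Both exceed 1, so a two-phase solution exists.
Let ψ = V/F and solve Σ zᵢ(Kᵢ−1)/(1+ψ(Kᵢ−1)) = 0.
Binary case is linear: z₁(K₁−1)(1+ψ(K₂−1)) + z₂(K₂−1)(1+ψ(K₁−1)) = 0
⇒ ψ = [z₁(K₁−1)+z₂(K₂−1)] / [−(K₁−1)(K₂−1)] = 0.4796/1.3067 = 0.367

two-phase, V/F = 0.367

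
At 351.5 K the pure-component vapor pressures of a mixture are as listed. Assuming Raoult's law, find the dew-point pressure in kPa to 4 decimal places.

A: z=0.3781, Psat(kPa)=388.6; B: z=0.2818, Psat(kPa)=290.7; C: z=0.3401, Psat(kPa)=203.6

At the dew point ψ → 1, so Σzᵢ/Kᵢ = 1 with Kᵢ = Pᵢˢᵃᵗ/P ⇒ 1/P = Σzᵢ/Pᵢˢᵃᵗ.
1/P = 0.3781/388.6 + 0.2818/290.7 + 0.3401/203.6 = 0.0036128 ⇒ P = 276.7939 kPa

Pdew = 276.7939 kPa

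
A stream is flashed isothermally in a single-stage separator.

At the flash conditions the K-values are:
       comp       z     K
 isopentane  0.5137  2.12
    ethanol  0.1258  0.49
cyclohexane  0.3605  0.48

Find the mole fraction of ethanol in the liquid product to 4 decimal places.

x_ethanol = 0.1759

Material balance + equilibrium reduce to Σ zᵢ(Kᵢ−1)/(1+β(Kᵢ−1)) = 0.
g(0) = ΣzᵢKᵢ − 1 = 0.3237 and g(1) = 1 − Σzᵢ/Kᵢ = -0.2501, so a root lies in (0, 1).
Newton iteration, β⁰ = 0.5:
  β = 0.5000: g = 0.02937, g' = -0.5018 → β = 0.5585
  β = 0.5585: g = 0.00003, g' = -0.5014 → β = 0.5586
Converged at β = 0.5586.
Compositions from xᵢ = zᵢ/(1+β(Kᵢ−1)), yᵢ = Kᵢxᵢ:
  isopentane: x = 0.3160, y = 0.6699
  ethanol: x = 0.1759, y = 0.0862
  cyclohexane: x = 0.5081, y = 0.2439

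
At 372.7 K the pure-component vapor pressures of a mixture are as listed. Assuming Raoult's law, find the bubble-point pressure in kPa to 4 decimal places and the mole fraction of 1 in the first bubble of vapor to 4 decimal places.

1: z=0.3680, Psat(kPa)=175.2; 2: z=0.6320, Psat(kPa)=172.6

At the bubble point ψ → 0, so ΣzᵢKᵢ = 1 with Kᵢ = Pᵢˢᵃᵗ/P ⇒ P = ΣzᵢPᵢˢᵃᵗ.
P = 0.3680·175.2 + 0.6320·172.6 = 173.5568 kPa
yᵢ = zᵢPᵢˢᵃᵗ/P ⇒ y_1 = 0.3680·175.2/173.5568 = 0.3715

Pbub = 173.5568 kPa, y_1 = 0.3715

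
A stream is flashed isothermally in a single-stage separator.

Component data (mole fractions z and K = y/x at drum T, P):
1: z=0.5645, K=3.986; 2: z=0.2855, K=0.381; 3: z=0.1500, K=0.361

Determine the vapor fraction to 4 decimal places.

Material balance + equilibrium reduce to Σ zᵢ(Kᵢ−1)/(1+ψ(Kᵢ−1)) = 0.
Feasibility: ΣzᵢKᵢ = 2.4130, Σzᵢ/Kᵢ = 1.3065 — both > 1, two phases present.
Newton iteration, ψ⁰ = 0.58:
  ψ = 0.5800: g = 0.18901, g' = -1.0953 → ψ = 0.7526
  ψ = 0.7526: g = 0.00361, g' = -1.0880 → ψ = 0.7559
Converged at ψ = 0.7559.

ψ = 0.7559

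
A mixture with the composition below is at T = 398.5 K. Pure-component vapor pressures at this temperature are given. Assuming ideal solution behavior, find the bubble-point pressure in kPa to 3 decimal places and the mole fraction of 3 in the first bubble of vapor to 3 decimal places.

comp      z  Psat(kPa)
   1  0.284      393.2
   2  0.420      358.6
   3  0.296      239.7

Pbub = 333.232 kPa, y_3 = 0.213

At the bubble point ψ → 0, so ΣzᵢKᵢ = 1 with Kᵢ = Pᵢˢᵃᵗ/P ⇒ P = ΣzᵢPᵢˢᵃᵗ.
P = 0.284·393.2 + 0.420·358.6 + 0.296·239.7 = 333.232 kPa
yᵢ = zᵢPᵢˢᵃᵗ/P ⇒ y_3 = 0.296·239.7/333.232 = 0.213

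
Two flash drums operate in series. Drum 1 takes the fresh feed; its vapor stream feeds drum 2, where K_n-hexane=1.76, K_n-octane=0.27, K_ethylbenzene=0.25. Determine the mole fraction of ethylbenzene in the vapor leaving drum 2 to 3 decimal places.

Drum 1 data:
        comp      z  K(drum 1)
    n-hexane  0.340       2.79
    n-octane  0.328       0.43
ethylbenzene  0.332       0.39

Drum 1:
Let ψ₁ = V/F and solve Σ zᵢ(Kᵢ−1)/(1+ψ₁(Kᵢ−1)) = 0.
Check two-phase: ΣzᵢKᵢ = 1.219 > 1 and Σzᵢ/Kᵢ = 1.736 > 1, so g(0) = 0.219 > 0 and g(1) = -0.736 < 0.
Newton iteration, ψ₁⁰ = 0.33:
  ψ₁ = 0.330: g = -0.1012, g' = -0.786 → ψ₁ = 0.201
  ψ₁ = 0.201: g = 0.0054, g' = -0.885 → ψ₁ = 0.207
Converged at ψ₁ = 0.207.
Drum-1 compositions:
  n-hexane: x = 0.248, y = 0.692
  n-octane: x = 0.372, y = 0.160
  ethylbenzene: x = 0.380, y = 0.148
Drum-2 feed = drum-1 vapor: z₂ = (0.6918, 0.1599, 0.1482).
Drum 2:
Newton iteration, ψ₂⁰ = 0.5:
  ψ₂ = 0.500: g = 0.0193, g' = -0.635 → ψ₂ = 0.530
Converged at ψ₂ = 0.530.
  n-hexane: x = 0.493, y = 0.868
  n-octane: x = 0.261, y = 0.070
  ethylbenzene: x = 0.246, y = 0.061

y_ethylbenzene (drum 2) = 0.061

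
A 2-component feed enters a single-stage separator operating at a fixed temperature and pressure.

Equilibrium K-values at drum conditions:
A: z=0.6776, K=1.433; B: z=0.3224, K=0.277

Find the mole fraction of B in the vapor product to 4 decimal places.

y_B = 0.1038

Let ψ = V/F and solve Σ zᵢ(Kᵢ−1)/(1+ψ(Kᵢ−1)) = 0.
Feasibility: ΣzᵢKᵢ = 1.0603, Σzᵢ/Kᵢ = 1.6368 — both > 1, two phases present.
Binary case is linear: z₁(K₁−1)(1+ψ(K₂−1)) + z₂(K₂−1)(1+ψ(K₁−1)) = 0
⇒ ψ = [z₁(K₁−1)+z₂(K₂−1)] / [−(K₁−1)(K₂−1)] = 0.06031/0.31306 = 0.1926
Compositions from xᵢ = zᵢ/(1+ψ(Kᵢ−1)), yᵢ = Kᵢxᵢ:
  A: x = 0.6254, y = 0.8962
  B: x = 0.3746, y = 0.1038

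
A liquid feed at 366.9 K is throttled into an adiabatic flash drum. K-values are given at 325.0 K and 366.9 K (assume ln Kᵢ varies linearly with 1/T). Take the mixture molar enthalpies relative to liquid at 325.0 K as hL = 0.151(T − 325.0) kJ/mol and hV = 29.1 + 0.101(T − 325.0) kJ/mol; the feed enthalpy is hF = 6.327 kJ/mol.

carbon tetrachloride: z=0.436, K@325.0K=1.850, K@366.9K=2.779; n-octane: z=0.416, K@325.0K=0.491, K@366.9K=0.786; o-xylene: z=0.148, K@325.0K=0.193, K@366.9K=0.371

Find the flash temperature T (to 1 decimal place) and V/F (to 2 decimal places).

T = 330.4 K, V/F = 0.19

Adiabatic flash: solve Rachford–Rice at each trial T, then check hF = ψ·hV(T) + (1−ψ)·hL(T).
  T = 325.0 K: K = (1.850, 0.491, 0.193), RR gives ψ = 0.077, H_out = 2.247 kJ/mol
  T = 366.9 K: K = (2.779, 0.786, 0.371), RR gives ψ = 0.850, H_out = 29.276 kJ/mol
  T = 345.9 K: K = (2.294, 0.630, 0.273), RR gives ψ = 0.472, H_out = 16.388 kJ/mol
  T = 335.4 K: K = (2.066, 0.558, 0.230), RR gives ψ = 0.285, H_out = 9.726 kJ/mol
  T = 330.2 K: K = (1.957, 0.524, 0.211), RR gives ψ = 0.186, H_out = 6.151 kJ/mol
  T = 332.8 K: K = (2.011, 0.541, 0.221), RR gives ψ = 0.237, H_out = 7.971 kJ/mol
  T = 331.5 K: K = (1.984, 0.532, 0.216), RR gives ψ = 0.212, H_out = 7.070 kJ/mol
Linear interpolation between T = 330.2 (H_out = 6.151) and T = 331.5 (H_out = 7.070) on hF = 6.327 gives T ≈ 330.4 K, at which ψ = 0.19.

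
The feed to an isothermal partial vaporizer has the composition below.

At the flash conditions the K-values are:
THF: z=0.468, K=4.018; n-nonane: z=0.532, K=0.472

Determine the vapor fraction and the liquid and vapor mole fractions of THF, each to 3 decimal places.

Material balance + equilibrium reduce to Σ zᵢ(Kᵢ−1)/(1+ψ(Kᵢ−1)) = 0.
g(0) = ΣzᵢKᵢ − 1 = 1.132 and g(1) = 1 − Σzᵢ/Kᵢ = -0.244, so a root lies in (0, 1).
Binary case is linear: z₁(K₁−1)(1+ψ(K₂−1)) + z₂(K₂−1)(1+ψ(K₁−1)) = 0
⇒ ψ = [z₁(K₁−1)+z₂(K₂−1)] / [−(K₁−1)(K₂−1)] = 1.1315/1.5935 = 0.710
Compositions from xᵢ = zᵢ/(1+ψ(Kᵢ−1)), yᵢ = Kᵢxᵢ:
  THF: x = 0.149, y = 0.598
  n-nonane: x = 0.851, y = 0.402

ψ = 0.710, x_THF = 0.149, y_THF = 0.598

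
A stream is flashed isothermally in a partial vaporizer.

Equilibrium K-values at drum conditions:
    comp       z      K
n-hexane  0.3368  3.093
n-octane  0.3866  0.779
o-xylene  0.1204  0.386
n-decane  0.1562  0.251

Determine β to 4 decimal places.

β = 0.4351

Rachford–Rice: g(β) = Σ zᵢ(Kᵢ−1)/(1+β(Kᵢ−1)) = 0.
Check two-phase: ΣzᵢKᵢ = 1.4286 > 1 and Σzᵢ/Kᵢ = 1.5394 > 1, so g(0) = 0.4286 > 0 and g(1) = -0.5394 < 0.
Newton iteration, β⁰ = 0.5:
  β = 0.5000: g = -0.04531, g' = -0.6946 → β = 0.4348
  β = 0.4348: g = 0.00022, g' = -0.7047 → β = 0.4351
Converged at β = 0.4351.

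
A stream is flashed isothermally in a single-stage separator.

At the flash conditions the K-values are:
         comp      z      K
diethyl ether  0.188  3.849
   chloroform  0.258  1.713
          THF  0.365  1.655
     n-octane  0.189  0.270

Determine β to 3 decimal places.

β = 0.910

Let β = V/F and solve Σ zᵢ(Kᵢ−1)/(1+β(Kᵢ−1)) = 0.
Feasibility: ΣzᵢKᵢ = 1.821, Σzᵢ/Kᵢ = 1.120 — both > 1, two phases present.
Iterate (Newton) starting at β = 0.5:
  β = 0.500: g = 0.3193, g' = -0.670 → β = 0.977
  β = 0.977: g = -0.0853, g' = -1.435 → β = 0.918
  β = 0.918: g = -0.0091, g' = -1.150 → β = 0.910
Converged at β = 0.910.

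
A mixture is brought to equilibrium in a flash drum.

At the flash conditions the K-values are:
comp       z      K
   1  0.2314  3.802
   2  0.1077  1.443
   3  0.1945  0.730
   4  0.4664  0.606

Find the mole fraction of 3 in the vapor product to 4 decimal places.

Material balance + equilibrium reduce to Σ zᵢ(Kᵢ−1)/(1+V/F(Kᵢ−1)) = 0.
Feasibility: ΣzᵢKᵢ = 1.4598, Σzᵢ/Kᵢ = 1.1716 — both > 1, two phases present.
Iterate (Newton) starting at V/F = 0.5:
  V/F = 0.5000: g = 0.01955, g' = -0.4605 → V/F = 0.5425
  V/F = 0.5425: g = 0.00053, g' = -0.4364 → V/F = 0.5437
Converged at V/F = 0.5437.
Compositions from xᵢ = zᵢ/(1+V/F(Kᵢ−1)), yᵢ = Kᵢxᵢ:
  1: x = 0.0917, y = 0.3487
  2: x = 0.0868, y = 0.1252
  3: x = 0.2280, y = 0.1664
  4: x = 0.5935, y = 0.3597

y_3 = 0.1664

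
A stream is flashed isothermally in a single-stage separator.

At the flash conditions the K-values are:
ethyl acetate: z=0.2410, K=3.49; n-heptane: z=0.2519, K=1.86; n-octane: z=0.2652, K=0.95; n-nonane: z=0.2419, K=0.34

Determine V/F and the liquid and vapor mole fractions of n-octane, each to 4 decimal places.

V/F = 0.7665, x_n-octane = 0.2758, y_n-octane = 0.2620

Material balance + equilibrium reduce to Σ zᵢ(Kᵢ−1)/(1+V/F(Kᵢ−1)) = 0.
Feasibility: ΣzᵢKᵢ = 1.6438, Σzᵢ/Kᵢ = 1.1951 — both > 1, two phases present.
Newton–Raphson from V/F = 0.5:
  V/F = 0.5000: g = 0.16690, g' = -0.6230 → V/F = 0.7679
  V/F = 0.7679: g = -0.00097, g' = -0.6777 → V/F = 0.7665
Converged at V/F = 0.7665.
Compositions from xᵢ = zᵢ/(1+V/F(Kᵢ−1)), yᵢ = Kᵢxᵢ:
  ethyl acetate: x = 0.0829, y = 0.2892
  n-heptane: x = 0.1518, y = 0.2824
  n-octane: x = 0.2758, y = 0.2620
  n-nonane: x = 0.4895, y = 0.1664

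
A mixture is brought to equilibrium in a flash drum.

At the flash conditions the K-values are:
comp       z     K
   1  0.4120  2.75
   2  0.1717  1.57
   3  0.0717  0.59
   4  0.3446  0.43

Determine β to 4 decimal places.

β = 0.7417

Newton–Raphson from β = 0.69:
  β = 0.6900: g = 0.03211, g' = -0.6153 → β = 0.7422
  β = 0.7422: g = -0.00029, g' = -0.6276 → β = 0.7417
Converged at β = 0.7417.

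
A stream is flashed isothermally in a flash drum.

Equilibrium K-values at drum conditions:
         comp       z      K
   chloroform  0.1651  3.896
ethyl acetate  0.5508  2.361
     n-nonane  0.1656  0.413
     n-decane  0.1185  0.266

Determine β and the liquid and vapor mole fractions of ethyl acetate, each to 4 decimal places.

β = 0.9063, x_ethyl acetate = 0.2466, y_ethyl acetate = 0.5822

Rachford–Rice: g(β) = Σ zᵢ(Kᵢ−1)/(1+β(Kᵢ−1)) = 0.
Feasibility: ΣzᵢKᵢ = 2.0436, Σzᵢ/Kᵢ = 1.1221 — both > 1, two phases present.
Iterate (Newton) starting at β = 0.5:
  β = 0.5000: g = 0.36640, g' = -0.8660 → β = 0.9231
  β = 0.9231: g = -0.01953, g' = -1.1889 → β = 0.9067
  β = 0.9067: g = -0.00040, g' = -1.1411 → β = 0.9063
Converged at β = 0.9063.
Compositions from xᵢ = zᵢ/(1+β(Kᵢ−1)), yᵢ = Kᵢxᵢ:
  chloroform: x = 0.0455, y = 0.1775
  ethyl acetate: x = 0.2466, y = 0.5822
  n-nonane: x = 0.3539, y = 0.1461
  n-decane: x = 0.3540, y = 0.0942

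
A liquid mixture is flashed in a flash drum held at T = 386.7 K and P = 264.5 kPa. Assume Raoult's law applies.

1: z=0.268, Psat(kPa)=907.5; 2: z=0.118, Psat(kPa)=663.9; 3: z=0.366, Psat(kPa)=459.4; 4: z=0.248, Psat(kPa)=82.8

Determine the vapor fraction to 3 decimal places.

ψ = 0.896

Raoult's law: Kᵢ = Pᵢˢᵃᵗ/P = Pᵢˢᵃᵗ/264.5.
  K_1 = 907.5/264.5 = 3.43100, K_2 = 663.9/264.5 = 2.51002, K_3 = 459.4/264.5 = 1.73686, K_4 = 82.8/264.5 = 0.31304
Let ψ = V/F and solve Σ zᵢ(Kᵢ−1)/(1+ψ(Kᵢ−1)) = 0.
g(0) = ΣzᵢKᵢ − 1 = 0.929 and g(1) = 1 − Σzᵢ/Kᵢ = -0.128, so a root lies in (0, 1).
Newton–Raphson from ψ = 0.45:
  ψ = 0.450: g = 0.3732, g' = -0.814 → ψ = 0.909
  ψ = 0.909: g = -0.0135, g' = -1.101 → ψ = 0.896
Converged at ψ = 0.896.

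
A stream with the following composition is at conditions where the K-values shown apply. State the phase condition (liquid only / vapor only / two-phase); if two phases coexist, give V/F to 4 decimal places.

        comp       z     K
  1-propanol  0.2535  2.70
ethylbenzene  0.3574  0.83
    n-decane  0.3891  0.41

two-phase, V/F = 0.1974

ΣzᵢKᵢ = 1.1406; Σzᵢ/Kᵢ = 1.4735.
Both exceed 1, so a two-phase solution exists.
Let ψ = V/F and solve Σ zᵢ(Kᵢ−1)/(1+ψ(Kᵢ−1)) = 0.
Newton–Raphson from ψ = 0.58:
  ψ = 0.5800: g = -0.19941, g' = -0.5115 → ψ = 0.1901
  ψ = 0.1901: g = 0.00431, g' = -0.6013 → ψ = 0.1973
  ψ = 0.1973: g = 0.00002, g' = -0.5953 → ψ = 0.1974
Converged at ψ = 0.1974.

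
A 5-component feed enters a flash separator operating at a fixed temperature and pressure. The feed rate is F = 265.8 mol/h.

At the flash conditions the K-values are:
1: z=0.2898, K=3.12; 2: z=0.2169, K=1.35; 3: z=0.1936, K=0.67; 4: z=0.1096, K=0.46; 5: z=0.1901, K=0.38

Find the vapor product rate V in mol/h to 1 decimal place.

V = 149.1 mol/h

Rachford–Rice: g(β) = Σ zᵢ(Kᵢ−1)/(1+β(Kᵢ−1)) = 0.
Check two-phase: ΣzᵢKᵢ = 1.4494 > 1 and Σzᵢ/Kᵢ = 1.2810 > 1, so g(0) = 0.4494 > 0 and g(1) = -0.2810 < 0.
Newton–Raphson from β = 0.45:
  β = 0.4500: g = 0.06332, g' = -0.5864 → β = 0.5580
  β = 0.5580: g = 0.00174, g' = -0.5599 → β = 0.5611
Converged at β = 0.5611.
Then V = β·F = 0.5611·265.8 = 149.1 mol/h and L = F − V = 116.7 mol/h.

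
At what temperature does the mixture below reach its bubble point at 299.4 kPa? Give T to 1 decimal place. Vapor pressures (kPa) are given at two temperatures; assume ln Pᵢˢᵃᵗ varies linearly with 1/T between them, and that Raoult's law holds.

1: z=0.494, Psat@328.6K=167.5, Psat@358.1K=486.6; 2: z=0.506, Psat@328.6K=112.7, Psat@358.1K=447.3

T = 346.7 K

Bubble-point temperature: ΣzᵢPᵢˢᵃᵗ(T) = P. Interpolate ln Pᵢˢᵃᵗ = aᵢ + bᵢ/T.
  T = 328.6 K: ΣzᵢPᵢˢᵃᵗ = 139.77 kPa
  T = 358.1 K: ΣzᵢPᵢˢᵃᵗ = 466.71 kPa
  T = 343.4 K: ΣzᵢPᵢˢᵃᵗ = 261.86 kPa
  T = 350.8 K: ΣzᵢPᵢˢᵃᵗ = 352.16 kPa
  T = 347.1 K: ΣzᵢPᵢˢᵃᵗ = 304.10 kPa
  T = 345.2 K: ΣzᵢPᵢˢᵃᵗ = 281.72 kPa
Interpolating between 345.2 K and 347.1 K gives T ≈ 346.7 K.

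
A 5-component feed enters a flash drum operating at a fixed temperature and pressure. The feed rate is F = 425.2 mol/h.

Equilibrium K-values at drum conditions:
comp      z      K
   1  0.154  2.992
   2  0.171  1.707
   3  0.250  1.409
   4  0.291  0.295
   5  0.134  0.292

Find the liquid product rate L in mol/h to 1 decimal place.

Let ψ = V/F and solve Σ zᵢ(Kᵢ−1)/(1+ψ(Kᵢ−1)) = 0.
g(0) = ΣzᵢKᵢ − 1 = 0.230 and g(1) = 1 − Σzᵢ/Kᵢ = -0.774, so a root lies in (0, 1).
Newton–Raphson from ψ = 0.36:
  ψ = 0.360: g = -0.0381, g' = -0.674 → ψ = 0.303
Converged at ψ = 0.303.
Then V = ψ·F = 0.3033·425.2 = 128.9 mol/h and L = F − V = 296.3 mol/h.

L = 296.3 mol/h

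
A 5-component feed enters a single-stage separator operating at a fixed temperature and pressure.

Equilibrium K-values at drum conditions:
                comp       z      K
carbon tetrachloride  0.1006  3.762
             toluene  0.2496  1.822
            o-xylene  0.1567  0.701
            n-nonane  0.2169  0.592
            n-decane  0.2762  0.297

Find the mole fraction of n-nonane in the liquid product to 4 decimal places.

Newton–Raphson from ψ = 0.5:
  ψ = 0.5000: g = -0.20357, g' = -0.6210 → ψ = 0.1722
  ψ = 0.1722: g = 0.00254, g' = -0.7159 → ψ = 0.1757
  ψ = 0.1757: g = 0.00001, g' = -0.7118 → ψ = 0.1758
Converged at ψ = 0.1758.
Compositions from xᵢ = zᵢ/(1+ψ(Kᵢ−1)), yᵢ = Kᵢxᵢ:
  carbon tetrachloride: x = 0.0677, y = 0.2548
  toluene: x = 0.2181, y = 0.3974
  o-xylene: x = 0.1654, y = 0.1159
  n-nonane: x = 0.2337, y = 0.1383
  n-decane: x = 0.3151, y = 0.0936

x_n-nonane = 0.2337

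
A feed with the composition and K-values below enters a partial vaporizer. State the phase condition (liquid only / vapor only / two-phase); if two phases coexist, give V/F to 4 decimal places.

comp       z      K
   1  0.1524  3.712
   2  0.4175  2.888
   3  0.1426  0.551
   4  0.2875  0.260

ΣzᵢKᵢ = 1.9248; Σzᵢ/Kᵢ = 1.5502.
Both exceed 1, so a two-phase solution exists.
Rachford–Rice: g(ψ) = Σ zᵢ(Kᵢ−1)/(1+ψ(Kᵢ−1)) = 0.
Newton–Raphson from ψ = 0.5:
  ψ = 0.5000: g = 0.16064, g' = -1.0402 → ψ = 0.6544
  ψ = 0.6544: g = -0.00166, g' = -1.0929 → ψ = 0.6529
Converged at ψ = 0.6529.

two-phase, V/F = 0.6529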